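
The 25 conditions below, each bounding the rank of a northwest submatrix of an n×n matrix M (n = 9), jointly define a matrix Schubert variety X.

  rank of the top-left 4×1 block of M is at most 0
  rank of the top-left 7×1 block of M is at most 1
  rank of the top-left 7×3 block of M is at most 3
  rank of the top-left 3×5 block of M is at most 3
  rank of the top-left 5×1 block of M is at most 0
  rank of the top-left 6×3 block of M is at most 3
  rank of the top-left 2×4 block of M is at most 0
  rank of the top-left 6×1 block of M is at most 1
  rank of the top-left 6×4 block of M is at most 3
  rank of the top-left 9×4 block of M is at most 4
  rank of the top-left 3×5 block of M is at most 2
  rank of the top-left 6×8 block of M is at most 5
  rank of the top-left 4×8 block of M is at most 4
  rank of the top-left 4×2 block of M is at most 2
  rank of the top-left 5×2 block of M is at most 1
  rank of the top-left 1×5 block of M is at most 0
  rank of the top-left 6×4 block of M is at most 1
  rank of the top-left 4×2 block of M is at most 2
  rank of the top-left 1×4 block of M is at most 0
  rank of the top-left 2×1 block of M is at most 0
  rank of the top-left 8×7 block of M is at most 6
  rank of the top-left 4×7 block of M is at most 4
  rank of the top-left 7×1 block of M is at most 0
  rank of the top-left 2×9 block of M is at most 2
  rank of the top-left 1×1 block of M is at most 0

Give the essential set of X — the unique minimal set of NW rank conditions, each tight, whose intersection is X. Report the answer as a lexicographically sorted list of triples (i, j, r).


Propagating the 25 rank bounds to every northwest block:

  i=1: 0  0  0  0  0  1  1  1  1
  i=2: 0  0  0  0  1  2  2  2  2
  i=3: 0  1  1  1  2  3  3  3  3
  i=4: 0  1  1  1  2  3  4  4  4
  i=5: 0  1  1  1  2  3  4  5  5
  i=6: 0  1  1  1  2  3  4  5  6
  i=7: 0  1  2  2  3  4  5  6  7
  i=8: 1  2  3  3  4  5  6  7  8
  i=9: 1  2  3  4  5  6  7  8  9

second differences of R give the permutation w = (6, 5, 2, 7, 8, 9, 3, 1, 4).

D(w) has 20 cells with 4 SE-corners; essential set:

[(1, 5, 0), (2, 4, 0), (6, 4, 1), (7, 1, 0)]


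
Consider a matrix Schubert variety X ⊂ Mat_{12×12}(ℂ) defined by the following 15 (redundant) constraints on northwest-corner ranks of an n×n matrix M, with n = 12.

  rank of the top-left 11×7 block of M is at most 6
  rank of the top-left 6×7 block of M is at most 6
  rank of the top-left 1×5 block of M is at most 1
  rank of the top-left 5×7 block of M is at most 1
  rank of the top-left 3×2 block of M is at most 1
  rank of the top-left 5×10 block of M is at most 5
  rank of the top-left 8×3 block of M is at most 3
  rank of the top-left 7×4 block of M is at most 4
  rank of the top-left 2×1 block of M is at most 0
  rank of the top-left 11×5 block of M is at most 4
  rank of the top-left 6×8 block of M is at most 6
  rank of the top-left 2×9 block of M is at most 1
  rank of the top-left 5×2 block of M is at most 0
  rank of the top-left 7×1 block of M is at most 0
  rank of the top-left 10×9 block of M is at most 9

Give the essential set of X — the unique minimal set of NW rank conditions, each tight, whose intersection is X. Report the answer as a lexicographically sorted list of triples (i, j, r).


Computing R[i][j] = min implied NW-rank bound (n=12, 15 conditions):

  row 1: 0 0 1 1 1 1 1 1 1 1 1 1
  row 2: 0 0 1 1 1 1 1 1 1 2 2 2
  row 3: 0 0 1 1 1 1 1 2 2 3 3 3
  row 4: 0 0 1 1 1 1 1 2 3 4 4 4
  row 5: 0 0 1 1 1 1 1 2 3 4 5 5
  row 6: 0 1 2 2 2 2 2 3 4 5 6 6
  row 7: 0 1 2 3 3 3 3 4 5 6 7 7
  row 8: 1 2 3 4 4 4 4 5 6 7 8 8
  row 9: 1 2 3 4 4 5 5 6 7 8 9 9
  row 10: 1 2 3 4 4 5 6 7 8 9 10 10
  row 11: 1 2 3 4 4 5 6 7 8 9 10 11
  row 12: 1 2 3 4 5 6 7 8 9 10 11 12

the unique w with this rank table is (3, 10, 8, 9, 11, 2, 4, 1, 6, 7, 12, 5).

5 SE-corners of the 33-cell Rothe diagram give Ess(w):

[(2, 9, 1), (5, 2, 0), (5, 7, 1), (7, 1, 0), (11, 5, 4)]


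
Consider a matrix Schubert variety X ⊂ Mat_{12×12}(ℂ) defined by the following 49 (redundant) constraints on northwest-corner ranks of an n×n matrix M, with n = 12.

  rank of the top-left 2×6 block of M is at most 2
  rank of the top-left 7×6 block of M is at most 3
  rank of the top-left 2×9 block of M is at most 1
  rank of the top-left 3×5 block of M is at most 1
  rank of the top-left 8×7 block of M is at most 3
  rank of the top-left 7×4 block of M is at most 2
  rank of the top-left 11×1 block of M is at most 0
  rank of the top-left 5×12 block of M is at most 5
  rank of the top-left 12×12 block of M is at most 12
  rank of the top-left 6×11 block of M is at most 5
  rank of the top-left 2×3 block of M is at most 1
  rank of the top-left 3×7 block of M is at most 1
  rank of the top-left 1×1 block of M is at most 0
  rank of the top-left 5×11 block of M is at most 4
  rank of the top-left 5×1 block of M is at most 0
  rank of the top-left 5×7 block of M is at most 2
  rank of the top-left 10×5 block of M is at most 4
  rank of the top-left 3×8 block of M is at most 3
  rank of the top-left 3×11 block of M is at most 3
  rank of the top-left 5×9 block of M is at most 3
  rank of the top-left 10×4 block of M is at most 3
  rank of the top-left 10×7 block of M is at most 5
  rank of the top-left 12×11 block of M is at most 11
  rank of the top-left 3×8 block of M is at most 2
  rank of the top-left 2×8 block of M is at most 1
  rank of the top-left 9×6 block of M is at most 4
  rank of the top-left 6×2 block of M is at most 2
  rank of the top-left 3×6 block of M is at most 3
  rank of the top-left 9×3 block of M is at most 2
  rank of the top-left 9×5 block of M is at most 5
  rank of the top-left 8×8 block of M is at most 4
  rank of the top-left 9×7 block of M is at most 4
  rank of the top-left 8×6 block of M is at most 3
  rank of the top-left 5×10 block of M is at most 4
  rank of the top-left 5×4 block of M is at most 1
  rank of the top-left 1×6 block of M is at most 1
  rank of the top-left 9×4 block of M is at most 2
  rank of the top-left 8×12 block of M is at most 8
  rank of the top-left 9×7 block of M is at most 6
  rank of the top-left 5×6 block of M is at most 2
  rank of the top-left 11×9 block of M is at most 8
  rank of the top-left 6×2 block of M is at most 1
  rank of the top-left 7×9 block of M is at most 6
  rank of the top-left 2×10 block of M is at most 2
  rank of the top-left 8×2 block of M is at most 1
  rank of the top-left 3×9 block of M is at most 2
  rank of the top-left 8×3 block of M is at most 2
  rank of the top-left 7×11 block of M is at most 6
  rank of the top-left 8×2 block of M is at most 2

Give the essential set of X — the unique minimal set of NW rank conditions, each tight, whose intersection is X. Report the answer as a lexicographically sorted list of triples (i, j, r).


Reconstructing r_w from the 49 given conditions:

  i=1: 0 | 1 | 1 | 1 | 1 | 1 | 1 | 1 | 1 | 1 | 1 | 1
  i=2: 0 | 1 | 1 | 1 | 1 | 1 | 1 | 1 | 1 | 2 | 2 | 2
  i=3: 0 | 1 | 1 | 1 | 1 | 1 | 1 | 2 | 2 | 3 | 3 | 3
  i=4: 0 | 1 | 1 | 1 | 2 | 2 | 2 | 3 | 3 | 4 | 4 | 4
  i=5: 0 | 1 | 1 | 1 | 2 | 2 | 2 | 3 | 3 | 4 | 4 | 5
  i=6: 0 | 1 | 2 | 2 | 3 | 3 | 3 | 4 | 4 | 5 | 5 | 6
  i=7: 0 | 1 | 2 | 2 | 3 | 3 | 3 | 4 | 5 | 6 | 6 | 7
  i=8: 0 | 1 | 2 | 2 | 3 | 3 | 3 | 4 | 5 | 6 | 7 | 8
  i=9: 0 | 1 | 2 | 2 | 3 | 4 | 4 | 5 | 6 | 7 | 8 | 9
  i=10: 0 | 1 | 2 | 3 | 4 | 5 | 5 | 6 | 7 | 8 | 9 | 10
  i=11: 0 | 1 | 2 | 3 | 4 | 5 | 6 | 7 | 8 | 9 | 10 | 11
  i=12: 1 | 2 | 3 | 4 | 5 | 6 | 7 | 8 | 9 | 10 | 11 | 12

hence w(1..12) = (2, 10, 8, 5, 12, 3, 9, 11, 6, 4, 7, 1).

Rothe diagram D(w) (38 cells), 9 SE-corners (essential conditions):

[(2, 9, 1), (3, 7, 1), (5, 4, 1), (5, 7, 2), (5, 9, 3), (5, 11, 4), (8, 7, 3), (9, 4, 2), (11, 1, 0)]


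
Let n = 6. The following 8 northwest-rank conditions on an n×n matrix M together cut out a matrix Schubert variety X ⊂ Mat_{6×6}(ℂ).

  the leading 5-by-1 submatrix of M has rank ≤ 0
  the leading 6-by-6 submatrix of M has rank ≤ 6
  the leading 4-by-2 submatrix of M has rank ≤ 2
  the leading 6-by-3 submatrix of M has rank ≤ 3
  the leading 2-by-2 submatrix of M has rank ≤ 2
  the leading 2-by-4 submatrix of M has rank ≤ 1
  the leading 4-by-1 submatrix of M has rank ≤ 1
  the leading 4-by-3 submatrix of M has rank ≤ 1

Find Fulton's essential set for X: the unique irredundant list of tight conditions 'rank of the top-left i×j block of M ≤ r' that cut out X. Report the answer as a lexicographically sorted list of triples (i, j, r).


Recovering R(i,j) via the rank-extension bound from the 8 conditions:

  row 1: 0 1 1 1 1 1
  row 2: 0 1 1 1 2 2
  row 3: 0 1 1 2 3 3
  row 4: 0 1 1 2 3 4
  row 5: 0 1 2 3 4 5
  row 6: 1 2 3 4 5 6

the unique w with this rank table is (2, 5, 4, 6, 3, 1).

ℓ(w)=9; the 3 essential cells (i,j,r):

[(2, 4, 1), (4, 3, 1), (5, 1, 0)]


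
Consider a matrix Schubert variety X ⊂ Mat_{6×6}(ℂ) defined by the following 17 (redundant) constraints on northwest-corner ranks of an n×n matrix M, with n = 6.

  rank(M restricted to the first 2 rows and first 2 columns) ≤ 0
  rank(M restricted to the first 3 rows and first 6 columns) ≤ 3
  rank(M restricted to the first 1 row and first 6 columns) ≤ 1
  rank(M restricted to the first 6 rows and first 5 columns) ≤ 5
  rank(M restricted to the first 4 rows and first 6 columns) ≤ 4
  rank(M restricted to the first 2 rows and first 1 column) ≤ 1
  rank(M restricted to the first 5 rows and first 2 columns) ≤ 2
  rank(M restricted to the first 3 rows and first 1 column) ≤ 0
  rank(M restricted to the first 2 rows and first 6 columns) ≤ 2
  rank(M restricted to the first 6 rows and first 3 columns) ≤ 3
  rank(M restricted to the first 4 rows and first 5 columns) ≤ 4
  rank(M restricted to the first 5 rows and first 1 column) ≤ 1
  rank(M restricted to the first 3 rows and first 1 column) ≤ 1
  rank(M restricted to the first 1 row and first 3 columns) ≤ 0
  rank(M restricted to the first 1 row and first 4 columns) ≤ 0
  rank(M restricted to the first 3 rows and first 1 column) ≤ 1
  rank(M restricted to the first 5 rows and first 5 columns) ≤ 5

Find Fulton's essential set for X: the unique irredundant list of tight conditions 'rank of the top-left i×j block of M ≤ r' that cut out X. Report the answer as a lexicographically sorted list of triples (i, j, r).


Computing R[i][j] = min implied NW-rank bound (n=6, 17 conditions):

  row 1: 0  0  0  0  1  1
  row 2: 0  0  1  1  2  2
  row 3: 0  1  2  2  3  3
  row 4: 1  2  3  3  4  4
  row 5: 1  2  3  4  5  5
  row 6: 1  2  3  4  5  6

second differences of R give the permutation w = (5, 3, 2, 1, 4, 6).

3 SE-corners of the 7-cell Rothe diagram give Ess(w):

[(1, 4, 0), (2, 2, 0), (3, 1, 0)]


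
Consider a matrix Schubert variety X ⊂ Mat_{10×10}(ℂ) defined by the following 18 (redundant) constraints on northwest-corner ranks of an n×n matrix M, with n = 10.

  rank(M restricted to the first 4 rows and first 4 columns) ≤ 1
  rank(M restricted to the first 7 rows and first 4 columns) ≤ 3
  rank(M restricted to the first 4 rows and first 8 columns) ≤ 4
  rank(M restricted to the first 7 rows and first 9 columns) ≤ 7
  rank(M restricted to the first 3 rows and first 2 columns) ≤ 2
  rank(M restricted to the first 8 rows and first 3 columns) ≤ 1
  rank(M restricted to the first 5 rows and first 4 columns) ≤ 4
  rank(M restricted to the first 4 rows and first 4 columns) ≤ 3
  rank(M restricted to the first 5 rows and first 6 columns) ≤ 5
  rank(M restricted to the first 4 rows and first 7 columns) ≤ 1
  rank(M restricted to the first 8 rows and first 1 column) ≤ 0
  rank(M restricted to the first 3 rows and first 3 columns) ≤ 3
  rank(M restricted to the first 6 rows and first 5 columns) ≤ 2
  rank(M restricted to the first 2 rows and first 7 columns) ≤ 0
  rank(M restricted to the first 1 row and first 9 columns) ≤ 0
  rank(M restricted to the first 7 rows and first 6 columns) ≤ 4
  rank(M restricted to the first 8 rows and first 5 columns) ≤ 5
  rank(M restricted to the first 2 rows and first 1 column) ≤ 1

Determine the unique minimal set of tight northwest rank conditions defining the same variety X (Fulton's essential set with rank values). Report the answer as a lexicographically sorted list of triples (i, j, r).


Reconstructing r_w from the 18 given conditions:

  row 1: 0, 0, 0, 0, 0, 0, 0, 0, 0, 1
  row 2: 0, 0, 0, 0, 0, 0, 0, 1, 1, 2
  row 3: 0, 1, 1, 1, 1, 1, 1, 2, 2, 3
  row 4: 0, 1, 1, 1, 1, 1, 1, 2, 3, 4
  row 5: 0, 1, 1, 2, 2, 2, 2, 3, 4, 5
  row 6: 0, 1, 1, 2, 2, 3, 3, 4, 5, 6
  row 7: 0, 1, 1, 2, 3, 4, 4, 5, 6, 7
  row 8: 0, 1, 1, 2, 3, 4, 5, 6, 7, 8
  row 9: 1, 2, 2, 3, 4, 5, 6, 7, 8, 9
  row 10: 1, 2, 3, 4, 5, 6, 7, 8, 9, 10

giving w = (10, 8, 2, 9, 4, 6, 5, 7, 1, 3) via Δ²R.

D(w) has 32 cells with 6 SE-corners; essential set:

[(1, 9, 0), (2, 7, 0), (4, 7, 1), (6, 5, 2), (8, 1, 0), (8, 3, 1)]


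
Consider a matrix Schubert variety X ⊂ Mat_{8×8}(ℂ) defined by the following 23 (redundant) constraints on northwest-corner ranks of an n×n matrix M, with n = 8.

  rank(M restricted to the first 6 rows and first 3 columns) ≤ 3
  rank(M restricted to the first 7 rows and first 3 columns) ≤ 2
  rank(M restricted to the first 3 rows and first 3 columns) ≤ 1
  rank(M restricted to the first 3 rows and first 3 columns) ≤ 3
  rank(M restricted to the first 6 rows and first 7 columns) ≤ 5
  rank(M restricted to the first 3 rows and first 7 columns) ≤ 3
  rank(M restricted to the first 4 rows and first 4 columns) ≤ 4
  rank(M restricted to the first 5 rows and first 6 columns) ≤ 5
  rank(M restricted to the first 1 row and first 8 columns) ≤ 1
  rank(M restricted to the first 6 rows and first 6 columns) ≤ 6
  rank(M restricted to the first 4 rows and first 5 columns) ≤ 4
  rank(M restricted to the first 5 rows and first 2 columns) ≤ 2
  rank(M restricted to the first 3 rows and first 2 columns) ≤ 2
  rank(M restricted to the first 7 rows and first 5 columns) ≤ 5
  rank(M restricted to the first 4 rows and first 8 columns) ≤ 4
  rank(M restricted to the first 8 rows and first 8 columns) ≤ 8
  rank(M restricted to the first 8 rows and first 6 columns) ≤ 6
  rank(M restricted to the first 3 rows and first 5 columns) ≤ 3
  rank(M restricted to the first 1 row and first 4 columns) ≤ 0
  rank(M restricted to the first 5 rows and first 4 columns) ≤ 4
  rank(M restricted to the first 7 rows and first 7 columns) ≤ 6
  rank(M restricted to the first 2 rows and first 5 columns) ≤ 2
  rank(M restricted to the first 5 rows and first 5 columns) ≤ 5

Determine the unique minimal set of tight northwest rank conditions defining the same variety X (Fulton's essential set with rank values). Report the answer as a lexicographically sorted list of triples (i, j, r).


Computing R[i][j] = min implied NW-rank bound (n=8, 23 conditions):

  i=1: 0 | 0 | 0 | 0 | 1 | 1 | 1 | 1
  i=2: 1 | 1 | 1 | 1 | 2 | 2 | 2 | 2
  i=3: 1 | 1 | 1 | 2 | 3 | 3 | 3 | 3
  i=4: 1 | 2 | 2 | 3 | 4 | 4 | 4 | 4
  i=5: 1 | 2 | 2 | 3 | 4 | 5 | 5 | 5
  i=6: 1 | 2 | 2 | 3 | 4 | 5 | 5 | 6
  i=7: 1 | 2 | 2 | 3 | 4 | 5 | 6 | 7
  i=8: 1 | 2 | 3 | 4 | 5 | 6 | 7 | 8

giving w = (5, 1, 4, 2, 6, 8, 7, 3) via Δ²R.

D(w) has 10 cells with 4 SE-corners; essential set:

[(1, 4, 0), (3, 3, 1), (6, 7, 5), (7, 3, 2)]


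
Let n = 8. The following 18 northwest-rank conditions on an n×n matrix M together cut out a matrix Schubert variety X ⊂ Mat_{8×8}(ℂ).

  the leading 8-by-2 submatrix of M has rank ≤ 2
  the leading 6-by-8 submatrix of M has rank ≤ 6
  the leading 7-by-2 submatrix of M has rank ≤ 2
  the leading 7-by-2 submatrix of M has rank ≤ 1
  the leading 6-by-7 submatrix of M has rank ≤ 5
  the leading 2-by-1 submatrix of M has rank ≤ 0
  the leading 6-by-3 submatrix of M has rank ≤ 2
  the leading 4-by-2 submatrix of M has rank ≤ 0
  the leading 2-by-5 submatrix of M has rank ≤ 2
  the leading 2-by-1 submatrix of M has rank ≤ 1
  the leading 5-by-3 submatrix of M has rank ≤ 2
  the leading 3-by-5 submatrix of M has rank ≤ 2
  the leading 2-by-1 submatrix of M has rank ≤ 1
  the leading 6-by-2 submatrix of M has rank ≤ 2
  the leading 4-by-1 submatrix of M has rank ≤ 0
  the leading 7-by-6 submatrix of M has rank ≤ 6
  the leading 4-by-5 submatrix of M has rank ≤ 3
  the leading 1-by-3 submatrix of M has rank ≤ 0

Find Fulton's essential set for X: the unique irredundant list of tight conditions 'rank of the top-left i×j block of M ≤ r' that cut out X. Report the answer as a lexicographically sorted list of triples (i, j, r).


Computing R[i][j] = min implied NW-rank bound (n=8, 18 conditions):

  0 | 0 | 0 | 1 | 1 | 1 | 1 | 1
  0 | 0 | 1 | 2 | 2 | 2 | 2 | 2
  0 | 0 | 1 | 2 | 2 | 3 | 3 | 3
  0 | 0 | 1 | 2 | 3 | 4 | 4 | 4
  1 | 1 | 2 | 3 | 4 | 5 | 5 | 5
  1 | 1 | 2 | 3 | 4 | 5 | 5 | 6
  1 | 1 | 2 | 3 | 4 | 5 | 6 | 7
  1 | 2 | 3 | 4 | 5 | 6 | 7 | 8

second differences of R give the permutation w = (4, 3, 6, 5, 1, 8, 7, 2).

5 SE-corners of the 13-cell Rothe diagram give Ess(w):

[(1, 3, 0), (3, 5, 2), (4, 2, 0), (6, 7, 5), (7, 2, 1)]


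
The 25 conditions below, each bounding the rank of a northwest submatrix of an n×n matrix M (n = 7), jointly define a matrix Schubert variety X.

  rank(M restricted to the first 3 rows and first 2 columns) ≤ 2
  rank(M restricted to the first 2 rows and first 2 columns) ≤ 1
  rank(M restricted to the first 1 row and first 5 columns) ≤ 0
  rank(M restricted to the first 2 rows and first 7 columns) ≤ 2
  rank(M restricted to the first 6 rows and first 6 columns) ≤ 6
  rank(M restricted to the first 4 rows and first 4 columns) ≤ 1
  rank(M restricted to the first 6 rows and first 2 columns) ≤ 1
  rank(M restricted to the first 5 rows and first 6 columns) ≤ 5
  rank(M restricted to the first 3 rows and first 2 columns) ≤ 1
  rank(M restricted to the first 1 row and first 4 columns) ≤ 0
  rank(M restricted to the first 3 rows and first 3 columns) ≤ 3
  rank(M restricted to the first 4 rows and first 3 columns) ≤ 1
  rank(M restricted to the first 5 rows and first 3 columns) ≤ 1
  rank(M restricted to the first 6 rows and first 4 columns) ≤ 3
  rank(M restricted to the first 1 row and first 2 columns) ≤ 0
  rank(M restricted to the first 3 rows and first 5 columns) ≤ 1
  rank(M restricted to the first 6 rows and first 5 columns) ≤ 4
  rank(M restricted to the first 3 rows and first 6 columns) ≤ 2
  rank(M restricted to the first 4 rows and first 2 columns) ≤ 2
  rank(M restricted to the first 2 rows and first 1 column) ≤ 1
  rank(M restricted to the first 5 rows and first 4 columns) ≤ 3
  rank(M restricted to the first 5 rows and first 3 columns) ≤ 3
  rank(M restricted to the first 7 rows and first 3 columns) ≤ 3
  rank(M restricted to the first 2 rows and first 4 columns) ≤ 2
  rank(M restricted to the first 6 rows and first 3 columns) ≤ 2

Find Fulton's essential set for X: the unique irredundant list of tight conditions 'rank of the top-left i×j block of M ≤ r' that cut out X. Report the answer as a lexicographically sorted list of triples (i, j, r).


Recovering R(i,j) via the rank-extension bound from the 25 conditions:

  0 0 0 0 0 1 1
  1 1 1 1 1 2 2
  1 1 1 1 1 2 3
  1 1 1 1 2 3 4
  1 1 1 2 3 4 5
  1 1 2 3 4 5 6
  1 2 3 4 5 6 7

the unique w with this rank table is (6, 1, 7, 5, 4, 3, 2).

5 SE-corners of the 15-cell Rothe diagram give Ess(w):

[(1, 5, 0), (3, 5, 1), (4, 4, 1), (5, 3, 1), (6, 2, 1)]


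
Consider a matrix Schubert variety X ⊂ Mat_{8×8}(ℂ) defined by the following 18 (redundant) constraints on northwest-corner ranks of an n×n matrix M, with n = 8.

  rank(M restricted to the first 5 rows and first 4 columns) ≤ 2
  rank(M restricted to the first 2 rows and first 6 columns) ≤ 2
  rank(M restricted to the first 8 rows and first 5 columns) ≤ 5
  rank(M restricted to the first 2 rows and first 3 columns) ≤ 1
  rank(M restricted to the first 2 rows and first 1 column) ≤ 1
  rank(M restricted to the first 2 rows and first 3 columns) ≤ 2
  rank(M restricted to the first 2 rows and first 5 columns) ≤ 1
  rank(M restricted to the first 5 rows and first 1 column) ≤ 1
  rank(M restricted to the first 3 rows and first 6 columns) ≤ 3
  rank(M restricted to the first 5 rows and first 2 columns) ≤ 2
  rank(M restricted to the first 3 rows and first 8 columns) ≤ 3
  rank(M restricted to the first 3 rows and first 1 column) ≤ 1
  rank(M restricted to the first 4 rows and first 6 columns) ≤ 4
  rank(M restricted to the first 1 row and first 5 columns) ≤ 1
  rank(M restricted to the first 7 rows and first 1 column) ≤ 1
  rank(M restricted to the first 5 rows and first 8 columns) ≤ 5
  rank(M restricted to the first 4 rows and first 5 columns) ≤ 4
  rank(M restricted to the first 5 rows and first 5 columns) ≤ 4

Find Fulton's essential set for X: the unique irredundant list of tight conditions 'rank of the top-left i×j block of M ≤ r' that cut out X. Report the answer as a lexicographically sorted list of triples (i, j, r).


Reconstructing r_w from the 18 given conditions:

  i=1: 1  1  1  1  1  1  1  1
  i=2: 1  1  1  1  1  2  2  2
  i=3: 1  2  2  2  2  3  3  3
  i=4: 1  2  2  2  3  4  4  4
  i=5: 1  2  2  2  3  4  5  5
  i=6: 1  2  3  3  4  5  6  6
  i=7: 1  2  3  4  5  6  7  7
  i=8: 1  2  3  4  5  6  7  8

second differences of R give the permutation w = (1, 6, 2, 5, 7, 3, 4, 8).

Rothe diagram D(w) (8 cells), 2 SE-corners (essential conditions):

[(2, 5, 1), (5, 4, 2)]


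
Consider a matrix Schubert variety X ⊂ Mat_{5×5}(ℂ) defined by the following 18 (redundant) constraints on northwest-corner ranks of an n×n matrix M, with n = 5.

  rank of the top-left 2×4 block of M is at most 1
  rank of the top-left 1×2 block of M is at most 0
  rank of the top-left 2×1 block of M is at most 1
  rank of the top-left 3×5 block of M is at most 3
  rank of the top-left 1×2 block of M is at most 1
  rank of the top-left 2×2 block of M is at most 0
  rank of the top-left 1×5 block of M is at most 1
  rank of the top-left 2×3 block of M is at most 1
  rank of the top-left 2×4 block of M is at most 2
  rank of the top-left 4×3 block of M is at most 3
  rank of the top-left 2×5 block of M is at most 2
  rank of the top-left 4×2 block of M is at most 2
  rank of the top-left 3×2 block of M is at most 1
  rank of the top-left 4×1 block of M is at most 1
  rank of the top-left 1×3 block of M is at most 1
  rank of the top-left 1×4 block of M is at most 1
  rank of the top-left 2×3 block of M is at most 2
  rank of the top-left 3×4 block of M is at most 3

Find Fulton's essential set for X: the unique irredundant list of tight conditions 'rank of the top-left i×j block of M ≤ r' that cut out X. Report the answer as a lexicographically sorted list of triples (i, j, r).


The tightest implied rank at each (i,j), from the 18 conditions:

  row 1: 0 0 1 1 1
  row 2: 0 0 1 1 2
  row 3: 1 1 2 2 3
  row 4: 1 2 3 3 4
  row 5: 1 2 3 4 5

hence w(1..5) = (3, 5, 1, 2, 4).

D(w) has 5 cells with 2 SE-corners; essential set:

[(2, 2, 0), (2, 4, 1)]


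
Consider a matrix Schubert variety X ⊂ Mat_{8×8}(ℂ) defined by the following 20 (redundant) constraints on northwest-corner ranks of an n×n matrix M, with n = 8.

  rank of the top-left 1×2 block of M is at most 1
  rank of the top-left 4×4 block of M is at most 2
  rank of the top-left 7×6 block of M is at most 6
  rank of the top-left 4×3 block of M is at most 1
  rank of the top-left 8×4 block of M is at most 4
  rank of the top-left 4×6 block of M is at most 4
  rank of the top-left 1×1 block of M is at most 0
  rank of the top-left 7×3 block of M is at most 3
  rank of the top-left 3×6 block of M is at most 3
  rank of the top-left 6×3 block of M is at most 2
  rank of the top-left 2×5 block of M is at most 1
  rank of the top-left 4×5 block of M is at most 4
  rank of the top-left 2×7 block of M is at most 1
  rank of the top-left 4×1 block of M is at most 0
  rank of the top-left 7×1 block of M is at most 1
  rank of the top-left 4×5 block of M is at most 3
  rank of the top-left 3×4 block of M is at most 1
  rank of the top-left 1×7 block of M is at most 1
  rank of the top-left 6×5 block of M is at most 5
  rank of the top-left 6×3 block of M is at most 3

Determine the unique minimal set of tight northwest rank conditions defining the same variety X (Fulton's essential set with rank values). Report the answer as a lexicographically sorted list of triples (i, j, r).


Recovering R(i,j) via the rank-extension bound from the 20 conditions:

  row 1: 0  1  1  1  1  1  1  1
  row 2: 0  1  1  1  1  1  1  2
  row 3: 0  1  1  1  2  2  2  3
  row 4: 0  1  1  2  3  3  3  4
  row 5: 1  2  2  3  4  4  4  5
  row 6: 1  2  2  3  4  5  5  6
  row 7: 1  2  3  4  5  6  6  7
  row 8: 1  2  3  4  5  6  7  8

second differences of R give the permutation w = (2, 8, 5, 4, 1, 6, 3, 7).

|D(w)|=13, |Ess(w)|=5:

[(2, 7, 1), (3, 4, 1), (4, 1, 0), (4, 3, 1), (6, 3, 2)]


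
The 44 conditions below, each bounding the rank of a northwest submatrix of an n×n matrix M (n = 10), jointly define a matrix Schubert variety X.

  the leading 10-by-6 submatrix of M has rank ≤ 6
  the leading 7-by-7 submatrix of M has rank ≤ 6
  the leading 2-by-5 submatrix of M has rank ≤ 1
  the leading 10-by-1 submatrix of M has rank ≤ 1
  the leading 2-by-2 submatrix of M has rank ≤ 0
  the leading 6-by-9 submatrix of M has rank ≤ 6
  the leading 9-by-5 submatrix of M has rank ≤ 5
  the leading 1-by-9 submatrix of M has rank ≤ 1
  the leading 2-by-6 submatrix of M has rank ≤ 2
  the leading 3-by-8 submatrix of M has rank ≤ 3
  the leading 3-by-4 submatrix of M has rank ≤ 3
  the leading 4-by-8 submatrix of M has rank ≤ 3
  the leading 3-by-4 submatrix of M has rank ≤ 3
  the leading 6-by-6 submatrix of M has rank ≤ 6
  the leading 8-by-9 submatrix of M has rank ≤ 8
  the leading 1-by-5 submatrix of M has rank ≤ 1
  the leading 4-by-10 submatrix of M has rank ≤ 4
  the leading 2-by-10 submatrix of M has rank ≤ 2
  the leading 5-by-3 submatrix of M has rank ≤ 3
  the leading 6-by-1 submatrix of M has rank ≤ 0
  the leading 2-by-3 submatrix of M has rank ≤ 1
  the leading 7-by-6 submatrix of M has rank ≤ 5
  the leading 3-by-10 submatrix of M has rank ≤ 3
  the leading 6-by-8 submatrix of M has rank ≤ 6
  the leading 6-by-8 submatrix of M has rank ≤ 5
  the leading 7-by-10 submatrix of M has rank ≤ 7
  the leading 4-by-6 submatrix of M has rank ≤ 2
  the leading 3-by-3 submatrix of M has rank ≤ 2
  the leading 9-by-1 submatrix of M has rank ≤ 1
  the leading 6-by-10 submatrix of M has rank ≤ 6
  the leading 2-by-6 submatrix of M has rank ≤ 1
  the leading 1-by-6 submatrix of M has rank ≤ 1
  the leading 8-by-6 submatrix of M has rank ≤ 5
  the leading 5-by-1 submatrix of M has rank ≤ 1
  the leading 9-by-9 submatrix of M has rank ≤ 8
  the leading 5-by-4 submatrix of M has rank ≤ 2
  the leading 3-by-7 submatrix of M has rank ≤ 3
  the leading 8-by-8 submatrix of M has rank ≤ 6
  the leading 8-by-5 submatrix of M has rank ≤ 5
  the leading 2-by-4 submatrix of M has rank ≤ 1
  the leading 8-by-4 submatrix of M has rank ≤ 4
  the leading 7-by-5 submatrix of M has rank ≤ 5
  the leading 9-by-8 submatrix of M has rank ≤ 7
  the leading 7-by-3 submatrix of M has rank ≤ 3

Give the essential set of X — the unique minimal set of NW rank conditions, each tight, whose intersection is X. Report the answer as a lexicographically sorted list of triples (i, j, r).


Propagating the 44 rank bounds to every northwest block:

  i=1: 0 | 0 | 1 | 1 | 1 | 1 | 1 | 1 | 1 | 1
  i=2: 0 | 0 | 1 | 1 | 1 | 1 | 2 | 2 | 2 | 2
  i=3: 0 | 1 | 2 | 2 | 2 | 2 | 3 | 3 | 3 | 3
  i=4: 0 | 1 | 2 | 2 | 2 | 2 | 3 | 3 | 4 | 4
  i=5: 0 | 1 | 2 | 2 | 3 | 3 | 4 | 4 | 5 | 5
  i=6: 0 | 1 | 2 | 3 | 4 | 4 | 5 | 5 | 6 | 6
  i=7: 1 | 2 | 3 | 4 | 5 | 5 | 6 | 6 | 7 | 7
  i=8: 1 | 2 | 3 | 4 | 5 | 5 | 6 | 6 | 7 | 8
  i=9: 1 | 2 | 3 | 4 | 5 | 6 | 7 | 7 | 8 | 9
  i=10: 1 | 2 | 3 | 4 | 5 | 6 | 7 | 8 | 9 | 10

second differences of R give the permutation w = (3, 7, 2, 9, 5, 4, 1, 10, 6, 8).

ℓ(w)=18; the 8 essential cells (i,j,r):

[(2, 2, 0), (2, 6, 1), (4, 6, 2), (4, 8, 3), (5, 4, 2), (6, 1, 0), (8, 6, 5), (8, 8, 6)]


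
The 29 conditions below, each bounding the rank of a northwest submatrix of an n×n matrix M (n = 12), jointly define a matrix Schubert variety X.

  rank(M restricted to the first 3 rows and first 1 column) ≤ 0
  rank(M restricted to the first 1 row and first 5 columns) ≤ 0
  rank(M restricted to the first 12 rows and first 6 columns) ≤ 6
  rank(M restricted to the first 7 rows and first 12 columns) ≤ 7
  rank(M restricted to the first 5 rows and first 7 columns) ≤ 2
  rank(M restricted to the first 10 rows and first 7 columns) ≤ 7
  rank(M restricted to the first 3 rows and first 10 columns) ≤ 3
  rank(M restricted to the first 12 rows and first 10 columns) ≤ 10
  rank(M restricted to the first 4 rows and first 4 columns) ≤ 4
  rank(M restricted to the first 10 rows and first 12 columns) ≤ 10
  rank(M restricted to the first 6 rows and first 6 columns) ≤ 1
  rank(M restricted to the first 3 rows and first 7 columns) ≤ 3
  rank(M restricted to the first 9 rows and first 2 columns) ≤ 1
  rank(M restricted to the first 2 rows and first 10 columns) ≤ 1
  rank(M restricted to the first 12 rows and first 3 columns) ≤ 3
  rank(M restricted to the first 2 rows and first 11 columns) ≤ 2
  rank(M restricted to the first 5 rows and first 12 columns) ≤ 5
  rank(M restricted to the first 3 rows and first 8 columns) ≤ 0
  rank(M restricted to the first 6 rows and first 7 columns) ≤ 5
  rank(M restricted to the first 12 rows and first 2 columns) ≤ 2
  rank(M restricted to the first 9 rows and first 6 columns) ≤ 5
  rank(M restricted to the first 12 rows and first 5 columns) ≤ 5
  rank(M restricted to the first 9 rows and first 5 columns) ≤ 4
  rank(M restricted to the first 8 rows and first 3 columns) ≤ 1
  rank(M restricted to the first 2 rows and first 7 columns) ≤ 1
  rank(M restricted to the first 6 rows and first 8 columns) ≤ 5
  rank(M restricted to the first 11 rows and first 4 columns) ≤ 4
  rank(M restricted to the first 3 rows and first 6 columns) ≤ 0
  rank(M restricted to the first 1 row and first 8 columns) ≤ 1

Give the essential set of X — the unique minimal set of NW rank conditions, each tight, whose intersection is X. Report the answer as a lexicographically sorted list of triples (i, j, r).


The tightest implied rank at each (i,j), from the 29 conditions:

  i=1: 0, 0, 0, 0, 0, 0, 0, 0, 1, 1, 1, 1
  i=2: 0, 0, 0, 0, 0, 0, 0, 0, 1, 1, 2, 2
  i=3: 0, 0, 0, 0, 0, 0, 0, 0, 1, 2, 3, 3
  i=4: 1, 1, 1, 1, 1, 1, 1, 1, 2, 3, 4, 4
  i=5: 1, 1, 1, 1, 1, 1, 2, 2, 3, 4, 5, 5
  i=6: 1, 1, 1, 1, 1, 1, 2, 3, 4, 5, 6, 6
  i=7: 1, 1, 1, 2, 2, 2, 3, 4, 5, 6, 7, 7
  i=8: 1, 1, 1, 2, 3, 3, 4, 5, 6, 7, 8, 8
  i=9: 1, 1, 2, 3, 4, 4, 5, 6, 7, 8, 9, 9
  i=10: 1, 2, 3, 4, 5, 5, 6, 7, 8, 9, 10, 10
  i=11: 1, 2, 3, 4, 5, 6, 7, 8, 9, 10, 11, 11
  i=12: 1, 2, 3, 4, 5, 6, 7, 8, 9, 10, 11, 12

so w = (9, 11, 10, 1, 7, 8, 4, 5, 3, 2, 6, 12).

D(w) has 40 cells with 5 SE-corners; essential set:

[(2, 10, 1), (3, 8, 0), (6, 6, 1), (8, 3, 1), (9, 2, 1)]


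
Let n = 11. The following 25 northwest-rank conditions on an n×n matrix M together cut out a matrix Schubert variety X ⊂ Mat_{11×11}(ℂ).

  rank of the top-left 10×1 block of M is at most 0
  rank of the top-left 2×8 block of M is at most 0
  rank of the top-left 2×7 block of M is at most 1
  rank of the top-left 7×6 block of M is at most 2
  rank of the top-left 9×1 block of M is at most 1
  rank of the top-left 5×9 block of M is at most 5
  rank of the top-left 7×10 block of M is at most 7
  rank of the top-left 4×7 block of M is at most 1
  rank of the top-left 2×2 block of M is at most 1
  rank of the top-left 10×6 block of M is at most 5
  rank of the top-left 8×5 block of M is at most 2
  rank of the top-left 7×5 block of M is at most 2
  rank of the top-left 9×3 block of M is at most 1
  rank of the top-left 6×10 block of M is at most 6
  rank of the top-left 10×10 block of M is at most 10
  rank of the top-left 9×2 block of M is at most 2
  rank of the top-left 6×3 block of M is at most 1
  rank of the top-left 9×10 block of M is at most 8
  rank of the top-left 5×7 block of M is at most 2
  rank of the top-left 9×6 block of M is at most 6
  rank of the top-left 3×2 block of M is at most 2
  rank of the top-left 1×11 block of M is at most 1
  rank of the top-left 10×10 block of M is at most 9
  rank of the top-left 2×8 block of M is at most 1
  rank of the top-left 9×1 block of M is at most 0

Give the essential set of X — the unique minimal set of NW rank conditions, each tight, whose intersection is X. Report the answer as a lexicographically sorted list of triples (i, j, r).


Propagating the 25 rank bounds to every northwest block:

  R[1]: 0 | 0 | 0 | 0 | 0 | 0 | 0 | 0 | 1 | 1 | 1
  R[2]: 0 | 0 | 0 | 0 | 0 | 0 | 0 | 0 | 1 | 2 | 2
  R[3]: 0 | 1 | 1 | 1 | 1 | 1 | 1 | 1 | 2 | 3 | 3
  R[4]: 0 | 1 | 1 | 1 | 1 | 1 | 1 | 2 | 3 | 4 | 4
  R[5]: 0 | 1 | 1 | 2 | 2 | 2 | 2 | 3 | 4 | 5 | 5
  R[6]: 0 | 1 | 1 | 2 | 2 | 2 | 3 | 4 | 5 | 6 | 6
  R[7]: 0 | 1 | 1 | 2 | 2 | 2 | 3 | 4 | 5 | 6 | 7
  R[8]: 0 | 1 | 1 | 2 | 2 | 3 | 4 | 5 | 6 | 7 | 8
  R[9]: 0 | 1 | 1 | 2 | 3 | 4 | 5 | 6 | 7 | 8 | 9
  R[10]: 0 | 1 | 2 | 3 | 4 | 5 | 6 | 7 | 8 | 9 | 10
  R[11]: 1 | 2 | 3 | 4 | 5 | 6 | 7 | 8 | 9 | 10 | 11

reading off 1-entries of Δ²R: w = (9, 10, 2, 8, 4, 7, 11, 6, 5, 3, 1).

Rothe diagram D(w) (39 cells), 6 SE-corners (essential conditions):

[(2, 8, 0), (4, 7, 1), (7, 6, 2), (8, 5, 2), (9, 3, 1), (10, 1, 0)]


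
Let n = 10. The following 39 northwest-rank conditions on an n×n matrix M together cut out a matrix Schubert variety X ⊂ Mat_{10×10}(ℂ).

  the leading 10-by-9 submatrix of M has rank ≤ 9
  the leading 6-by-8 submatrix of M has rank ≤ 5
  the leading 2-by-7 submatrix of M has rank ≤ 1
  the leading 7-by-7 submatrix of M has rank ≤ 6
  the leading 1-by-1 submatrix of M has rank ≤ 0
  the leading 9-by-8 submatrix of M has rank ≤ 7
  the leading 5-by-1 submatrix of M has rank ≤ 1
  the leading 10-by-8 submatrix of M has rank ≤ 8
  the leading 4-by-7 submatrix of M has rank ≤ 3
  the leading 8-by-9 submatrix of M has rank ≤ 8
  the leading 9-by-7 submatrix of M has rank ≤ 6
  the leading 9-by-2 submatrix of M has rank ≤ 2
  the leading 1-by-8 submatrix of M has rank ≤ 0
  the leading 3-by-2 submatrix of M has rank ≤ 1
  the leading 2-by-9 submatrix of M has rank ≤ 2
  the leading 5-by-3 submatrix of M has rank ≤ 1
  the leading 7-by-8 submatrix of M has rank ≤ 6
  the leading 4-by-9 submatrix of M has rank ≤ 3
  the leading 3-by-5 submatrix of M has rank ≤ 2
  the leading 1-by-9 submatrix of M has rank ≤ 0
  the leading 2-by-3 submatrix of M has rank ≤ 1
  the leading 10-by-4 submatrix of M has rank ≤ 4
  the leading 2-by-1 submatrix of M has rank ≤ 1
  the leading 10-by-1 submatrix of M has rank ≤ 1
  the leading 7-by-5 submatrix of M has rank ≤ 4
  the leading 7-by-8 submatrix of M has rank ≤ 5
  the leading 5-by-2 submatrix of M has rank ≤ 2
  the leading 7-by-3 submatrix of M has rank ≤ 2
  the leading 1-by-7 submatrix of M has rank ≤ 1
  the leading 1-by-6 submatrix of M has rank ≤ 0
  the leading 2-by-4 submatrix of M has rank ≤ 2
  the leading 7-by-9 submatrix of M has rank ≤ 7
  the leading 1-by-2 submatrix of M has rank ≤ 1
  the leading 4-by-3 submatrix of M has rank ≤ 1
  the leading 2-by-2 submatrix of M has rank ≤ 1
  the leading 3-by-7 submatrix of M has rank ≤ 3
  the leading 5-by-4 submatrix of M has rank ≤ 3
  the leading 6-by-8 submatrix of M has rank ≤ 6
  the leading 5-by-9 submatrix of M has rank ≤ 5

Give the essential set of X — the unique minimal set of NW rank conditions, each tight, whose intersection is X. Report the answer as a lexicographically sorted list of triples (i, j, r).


Propagating the 39 rank bounds to every northwest block:

  0 0 0 0 0 0 0 0 0 1
  1 1 1 1 1 1 1 1 1 2
  1 1 1 2 2 2 2 2 2 3
  1 1 1 2 3 3 3 3 3 4
  1 1 1 2 3 4 4 4 4 5
  1 2 2 3 4 5 5 5 5 6
  1 2 2 3 4 5 5 5 6 7
  1 2 3 4 5 6 6 6 7 8
  1 2 3 4 5 6 6 7 8 9
  1 2 3 4 5 6 7 8 9 10

hence w(1..10) = (10, 1, 4, 5, 6, 2, 9, 3, 8, 7).

Fulton essential set (5 of the 19 Rothe cells):

[(1, 9, 0), (5, 3, 1), (7, 3, 2), (7, 8, 5), (9, 7, 6)]


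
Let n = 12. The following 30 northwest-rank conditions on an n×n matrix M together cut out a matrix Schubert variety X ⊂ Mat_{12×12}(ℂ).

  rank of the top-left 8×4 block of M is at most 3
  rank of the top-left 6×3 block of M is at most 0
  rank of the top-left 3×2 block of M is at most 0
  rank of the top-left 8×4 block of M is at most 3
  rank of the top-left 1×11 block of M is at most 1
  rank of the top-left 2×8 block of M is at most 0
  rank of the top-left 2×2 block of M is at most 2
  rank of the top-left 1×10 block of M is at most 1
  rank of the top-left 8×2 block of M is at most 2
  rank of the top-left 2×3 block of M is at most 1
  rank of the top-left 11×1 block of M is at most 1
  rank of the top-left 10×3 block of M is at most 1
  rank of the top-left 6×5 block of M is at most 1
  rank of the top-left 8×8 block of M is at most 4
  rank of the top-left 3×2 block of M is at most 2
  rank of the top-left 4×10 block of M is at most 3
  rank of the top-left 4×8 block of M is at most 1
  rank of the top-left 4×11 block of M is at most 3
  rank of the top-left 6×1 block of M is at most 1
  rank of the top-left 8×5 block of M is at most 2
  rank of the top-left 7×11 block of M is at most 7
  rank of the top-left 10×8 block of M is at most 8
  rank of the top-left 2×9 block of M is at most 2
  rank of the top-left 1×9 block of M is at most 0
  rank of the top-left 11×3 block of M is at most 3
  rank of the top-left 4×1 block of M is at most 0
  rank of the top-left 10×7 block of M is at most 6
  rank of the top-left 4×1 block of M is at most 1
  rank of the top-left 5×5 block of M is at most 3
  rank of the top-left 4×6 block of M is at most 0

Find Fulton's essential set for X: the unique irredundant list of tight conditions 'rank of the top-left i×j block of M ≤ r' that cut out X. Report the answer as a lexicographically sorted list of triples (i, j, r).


Reconstructing r_w from the 30 given conditions:

  R[1]: 0, 0, 0, 0, 0, 0, 0, 0, 0, 1, 1, 1
  R[2]: 0, 0, 0, 0, 0, 0, 0, 0, 1, 2, 2, 2
  R[3]: 0, 0, 0, 0, 0, 0, 1, 1, 2, 3, 3, 3
  R[4]: 0, 0, 0, 0, 0, 0, 1, 1, 2, 3, 3, 4
  R[5]: 0, 0, 0, 1, 1, 1, 2, 2, 3, 4, 4, 5
  R[6]: 0, 0, 0, 1, 1, 2, 3, 3, 4, 5, 5, 6
  R[7]: 1, 1, 1, 2, 2, 3, 4, 4, 5, 6, 6, 7
  R[8]: 1, 1, 1, 2, 2, 3, 4, 4, 5, 6, 7, 8
  R[9]: 1, 1, 1, 2, 3, 4, 5, 5, 6, 7, 8, 9
  R[10]: 1, 1, 1, 2, 3, 4, 5, 6, 7, 8, 9, 10
  R[11]: 1, 2, 2, 3, 4, 5, 6, 7, 8, 9, 10, 11
  R[12]: 1, 2, 3, 4, 5, 6, 7, 8, 9, 10, 11, 12

so w = (10, 9, 7, 12, 4, 6, 1, 11, 5, 8, 2, 3).

ℓ(w)=46; the 10 essential cells (i,j,r):

[(1, 9, 0), (2, 8, 0), (4, 6, 0), (4, 8, 1), (4, 11, 3), (6, 3, 0), (6, 5, 1), (8, 5, 2), (8, 8, 4), (10, 3, 1)]


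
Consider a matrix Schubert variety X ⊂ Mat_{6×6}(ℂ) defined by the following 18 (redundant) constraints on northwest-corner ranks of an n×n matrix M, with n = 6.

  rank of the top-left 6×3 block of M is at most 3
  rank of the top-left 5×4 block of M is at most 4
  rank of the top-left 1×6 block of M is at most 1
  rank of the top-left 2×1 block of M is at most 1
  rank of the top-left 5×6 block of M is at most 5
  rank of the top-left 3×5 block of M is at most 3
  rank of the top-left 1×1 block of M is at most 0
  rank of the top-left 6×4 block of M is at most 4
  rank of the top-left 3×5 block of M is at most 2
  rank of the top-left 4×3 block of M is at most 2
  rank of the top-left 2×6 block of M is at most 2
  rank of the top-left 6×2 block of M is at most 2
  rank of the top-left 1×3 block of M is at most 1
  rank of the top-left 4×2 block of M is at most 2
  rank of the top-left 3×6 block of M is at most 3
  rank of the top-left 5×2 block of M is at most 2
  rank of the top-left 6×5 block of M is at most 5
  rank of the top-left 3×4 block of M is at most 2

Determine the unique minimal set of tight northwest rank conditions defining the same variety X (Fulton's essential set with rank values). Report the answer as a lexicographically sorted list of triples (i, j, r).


The tightest implied rank at each (i,j), from the 18 conditions:

  i=1: 0, 1, 1, 1, 1, 1
  i=2: 1, 2, 2, 2, 2, 2
  i=3: 1, 2, 2, 2, 2, 3
  i=4: 1, 2, 2, 3, 3, 4
  i=5: 1, 2, 3, 4, 4, 5
  i=6: 1, 2, 3, 4, 5, 6

the unique w with this rank table is (2, 1, 6, 4, 3, 5).

3 SE-corners of the 5-cell Rothe diagram give Ess(w):

[(1, 1, 0), (3, 5, 2), (4, 3, 2)]
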